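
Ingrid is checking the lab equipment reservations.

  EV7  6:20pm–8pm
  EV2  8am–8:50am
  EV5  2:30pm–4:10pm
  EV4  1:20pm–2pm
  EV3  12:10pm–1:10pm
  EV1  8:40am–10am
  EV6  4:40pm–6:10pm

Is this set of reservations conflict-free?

Sorted by start: EV2, EV1, EV3, EV4, EV5, EV6, EV7.
EV1 starts before EV2 ends → EV2 and EV1 overlap.
That's a conflict, so the schedule is not conflict-free.

No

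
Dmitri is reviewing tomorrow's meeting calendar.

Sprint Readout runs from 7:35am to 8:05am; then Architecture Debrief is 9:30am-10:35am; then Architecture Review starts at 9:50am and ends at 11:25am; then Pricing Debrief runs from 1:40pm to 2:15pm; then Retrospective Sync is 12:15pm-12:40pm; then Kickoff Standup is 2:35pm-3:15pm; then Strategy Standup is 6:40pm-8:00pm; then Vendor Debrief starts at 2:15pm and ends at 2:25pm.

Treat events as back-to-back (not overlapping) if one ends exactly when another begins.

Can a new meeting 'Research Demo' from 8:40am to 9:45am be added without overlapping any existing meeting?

No — it overlaps Architecture Debrief

Sprint Readout: ends 8:05am at or before Research Demo starts 8:40am → clear.
Architecture Debrief: starts 9:30am before Research Demo ends 9:45am, and ends 10:35am after Research Demo starts 8:40am → overlap.
Architecture Review: starts 9:50am at or after Research Demo ends 9:45am → clear.
Retrospective Sync: starts 12:15pm at or after Research Demo ends 9:45am → clear.
Pricing Debrief: starts 1:40pm at or after Research Demo ends 9:45am → clear.
Vendor Debrief: starts 2:15pm at or after Research Demo ends 9:45am → clear.
Kickoff Standup: starts 2:35pm at or after Research Demo ends 9:45am → clear.
Strategy Standup: starts 6:40pm at or after Research Demo ends 9:45am → clear.
Research Demo overlaps Architecture Debrief.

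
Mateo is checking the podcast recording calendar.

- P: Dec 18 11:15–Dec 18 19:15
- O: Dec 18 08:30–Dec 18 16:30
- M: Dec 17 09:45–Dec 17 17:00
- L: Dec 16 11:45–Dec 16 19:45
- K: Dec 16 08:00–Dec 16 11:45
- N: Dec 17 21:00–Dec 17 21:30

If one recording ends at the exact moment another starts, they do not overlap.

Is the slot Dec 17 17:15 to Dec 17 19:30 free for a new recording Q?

K: ends Dec 16 11:45 at or before Q starts Dec 17 17:15 → clear.
L: ends Dec 16 19:45 at or before Q starts Dec 17 17:15 → clear.
M: ends Dec 17 17:00 at or before Q starts Dec 17 17:15 → clear.
N: starts Dec 17 21:00 at or after Q ends Dec 17 19:30 → clear.
O: starts Dec 18 08:30 at or after Q ends Dec 17 19:30 → clear.
P: starts Dec 18 11:15 at or after Q ends Dec 17 19:30 → clear.

Yes — the slot is free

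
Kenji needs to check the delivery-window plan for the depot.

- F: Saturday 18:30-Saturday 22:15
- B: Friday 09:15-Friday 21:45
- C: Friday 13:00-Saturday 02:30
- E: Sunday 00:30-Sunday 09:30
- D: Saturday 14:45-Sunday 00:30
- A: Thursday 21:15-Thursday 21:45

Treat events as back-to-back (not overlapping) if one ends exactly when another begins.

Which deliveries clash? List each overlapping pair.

B & C, D & F

Sorted by start: A, B, C, D, F, E.
B starts after A ends, so A has no further overlaps.
C starts before B ends → B and C overlap.
D starts after B ends, so B has no further overlaps.
D starts after C ends, so C has no further overlaps.
F starts before D ends → D and F overlap.
E starts exactly when D ends (back-to-back, no overlap).
E starts after F ends.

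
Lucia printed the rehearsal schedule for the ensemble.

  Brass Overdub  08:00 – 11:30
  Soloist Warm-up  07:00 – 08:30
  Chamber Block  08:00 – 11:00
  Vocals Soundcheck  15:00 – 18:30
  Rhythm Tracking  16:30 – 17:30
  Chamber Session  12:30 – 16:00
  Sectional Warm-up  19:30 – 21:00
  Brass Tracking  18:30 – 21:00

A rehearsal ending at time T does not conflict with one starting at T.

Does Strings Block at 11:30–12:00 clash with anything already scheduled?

Soloist Warm-up: ends 08:30 at or before Strings Block starts 11:30 → clear.
Brass Overdub: ends 11:30 at or before Strings Block starts 11:30 → clear.
Chamber Block: ends 11:00 at or before Strings Block starts 11:30 → clear.
Chamber Session: starts 12:30 at or after Strings Block ends 12:00 → clear.
Vocals Soundcheck: starts 15:00 at or after Strings Block ends 12:00 → clear.
Rhythm Tracking: starts 16:30 at or after Strings Block ends 12:00 → clear.
Brass Tracking: starts 18:30 at or after Strings Block ends 12:00 → clear.
Sectional Warm-up: starts 19:30 at or after Strings Block ends 12:00 → clear.

No — it doesn't clash with anything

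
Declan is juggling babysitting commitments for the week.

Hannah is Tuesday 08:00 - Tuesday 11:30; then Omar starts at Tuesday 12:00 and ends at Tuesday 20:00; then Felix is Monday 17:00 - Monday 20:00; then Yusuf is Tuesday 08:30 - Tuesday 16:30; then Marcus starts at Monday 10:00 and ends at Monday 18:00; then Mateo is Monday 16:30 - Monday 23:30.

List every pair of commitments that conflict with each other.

Felix & Marcus, Felix & Mateo, Hannah & Yusuf, Marcus & Mateo, Omar & Yusuf

Two intervals overlap when each starts before the other ends.
Sorted by start: Marcus, Mateo, Felix, Hannah, Yusuf, Omar.
Mateo starts before Marcus ends → Marcus and Mateo overlap.
Felix starts before Marcus ends → Marcus and Felix overlap.
Hannah starts after Marcus ends, so Marcus has no further overlaps.
Felix starts before Mateo ends → Mateo and Felix overlap.
Hannah starts after Mateo ends, so Mateo has no further overlaps.
Hannah starts after Felix ends, so Felix has no further overlaps.
Yusuf starts before Hannah ends → Hannah and Yusuf overlap.
Omar starts after Hannah ends.
Omar starts before Yusuf ends → Yusuf and Omar overlap.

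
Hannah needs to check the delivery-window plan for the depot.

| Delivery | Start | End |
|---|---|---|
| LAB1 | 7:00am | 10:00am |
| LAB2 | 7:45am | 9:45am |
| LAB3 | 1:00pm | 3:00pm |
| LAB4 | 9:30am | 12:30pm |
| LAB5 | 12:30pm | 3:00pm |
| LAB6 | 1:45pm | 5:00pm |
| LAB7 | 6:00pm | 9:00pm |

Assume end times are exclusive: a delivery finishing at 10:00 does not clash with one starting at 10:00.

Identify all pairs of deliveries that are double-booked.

LAB1 & LAB2, LAB1 & LAB4, LAB2 & LAB4, LAB3 & LAB5, LAB3 & LAB6, LAB5 & LAB6

Sorted by start: LAB1, LAB2, LAB4, LAB5, LAB3, LAB6, LAB7.
LAB2 starts before LAB1 ends → LAB1 and LAB2 overlap.
LAB4 starts before LAB1 ends → LAB1 and LAB4 overlap.
LAB5 starts after LAB1 ends, so nothing later overlaps LAB1 either.
LAB4 starts before LAB2 ends → LAB2 and LAB4 overlap.
LAB5 starts after LAB2 ends, so nothing later overlaps LAB2 either.
LAB5 starts exactly when LAB4 ends (back-to-back, no overlap), so nothing later overlaps LAB4 either.
LAB3 starts before LAB5 ends → LAB5 and LAB3 overlap.
LAB6 starts before LAB5 ends → LAB5 and LAB6 overlap.
LAB7 starts after LAB5 ends.
LAB6 starts before LAB3 ends → LAB3 and LAB6 overlap.
LAB7 starts after LAB3 ends.
LAB7 starts after LAB6 ends.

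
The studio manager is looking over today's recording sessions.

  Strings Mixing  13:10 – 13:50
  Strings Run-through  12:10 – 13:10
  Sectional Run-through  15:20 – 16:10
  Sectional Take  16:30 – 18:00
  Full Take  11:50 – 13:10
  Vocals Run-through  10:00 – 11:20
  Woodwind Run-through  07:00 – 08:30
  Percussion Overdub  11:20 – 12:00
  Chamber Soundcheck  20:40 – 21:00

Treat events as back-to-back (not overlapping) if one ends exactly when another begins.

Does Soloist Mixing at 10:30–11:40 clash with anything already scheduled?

Yes — it overlaps Percussion Overdub, Vocals Run-through

Woodwind Run-through: ends 08:30 at or before Soloist Mixing starts 10:30 → clear.
Vocals Run-through: starts 10:00 before Soloist Mixing ends 11:40, and ends 11:20 after Soloist Mixing starts 10:30 → overlap.
Percussion Overdub: starts 11:20 before Soloist Mixing ends 11:40, and ends 12:00 after Soloist Mixing starts 10:30 → overlap.
Full Take: starts 11:50 at or after Soloist Mixing ends 11:40 → clear.
Strings Run-through: starts 12:10 at or after Soloist Mixing ends 11:40 → clear.
Strings Mixing: starts 13:10 at or after Soloist Mixing ends 11:40 → clear.
Sectional Run-through: starts 15:20 at or after Soloist Mixing ends 11:40 → clear.
Sectional Take: starts 16:30 at or after Soloist Mixing ends 11:40 → clear.
Chamber Soundcheck: starts 20:40 at or after Soloist Mixing ends 11:40 → clear.
Soloist Mixing overlaps Vocals Run-through, Percussion Overdub.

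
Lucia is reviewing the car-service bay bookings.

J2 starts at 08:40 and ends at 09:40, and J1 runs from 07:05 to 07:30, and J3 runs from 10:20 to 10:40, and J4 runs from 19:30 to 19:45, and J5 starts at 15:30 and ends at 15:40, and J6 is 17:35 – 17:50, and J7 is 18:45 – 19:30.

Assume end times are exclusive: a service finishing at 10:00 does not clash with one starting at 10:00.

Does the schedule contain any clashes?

Sorted by start: J1, J2, J3, J5, J6, J7, J4.
J2 starts after J1 ends, so nothing later overlaps J1 either.
J3 starts after J2 ends, so nothing later overlaps J2 either.
J5 starts after J3 ends, so nothing later overlaps J3 either.
J6 starts after J5 ends, so nothing later overlaps J5 either.
J7 starts after J6 ends, so nothing later overlaps J6 either.
J4 starts exactly when J7 ends (back-to-back, no overlap).
Every pair is clear; the schedule has no overlaps.

No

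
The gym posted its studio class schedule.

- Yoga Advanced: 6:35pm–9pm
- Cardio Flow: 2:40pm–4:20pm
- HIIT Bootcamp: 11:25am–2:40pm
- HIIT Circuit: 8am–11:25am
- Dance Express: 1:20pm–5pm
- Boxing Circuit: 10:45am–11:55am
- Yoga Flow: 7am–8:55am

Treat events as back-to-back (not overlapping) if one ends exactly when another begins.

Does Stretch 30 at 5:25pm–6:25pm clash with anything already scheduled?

Yoga Flow: ends 8:55am at or before Stretch 30 starts 5:25pm → clear.
HIIT Circuit: ends 11:25am at or before Stretch 30 starts 5:25pm → clear.
Boxing Circuit: ends 11:55am at or before Stretch 30 starts 5:25pm → clear.
HIIT Bootcamp: ends 2:40pm at or before Stretch 30 starts 5:25pm → clear.
Dance Express: ends 5pm at or before Stretch 30 starts 5:25pm → clear.
Cardio Flow: ends 4:20pm at or before Stretch 30 starts 5:25pm → clear.
Yoga Advanced: starts 6:35pm at or after Stretch 30 ends 6:25pm → clear.

No — it doesn't clash with anything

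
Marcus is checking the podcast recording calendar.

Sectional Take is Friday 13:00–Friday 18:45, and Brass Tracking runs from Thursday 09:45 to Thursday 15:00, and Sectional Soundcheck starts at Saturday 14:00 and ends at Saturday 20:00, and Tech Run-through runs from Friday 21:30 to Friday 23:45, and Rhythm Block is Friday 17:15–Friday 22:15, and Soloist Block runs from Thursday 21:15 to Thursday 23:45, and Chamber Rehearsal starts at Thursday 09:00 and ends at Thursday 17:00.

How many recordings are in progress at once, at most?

2

Sweep the timeline, counting +1 at each start and −1 at each end (ends before starts at a tie):
Thursday 09:00 start Chamber Rehearsal → 1
Thursday 09:45 start Brass Tracking → 2
Thursday 15:00 end Brass Tracking → 1
Thursday 17:00 end Chamber Rehearsal → 0
Thursday 21:15 start Soloist Block → 1
Thursday 23:45 end Soloist Block → 0
Friday 13:00 start Sectional Take → 1
Friday 17:15 start Rhythm Block → 2
Friday 18:45 end Sectional Take → 1
Friday 21:30 start Tech Run-through → 2
Friday 22:15 end Rhythm Block → 1
Friday 23:45 end Tech Run-through → 0
Saturday 14:00 start Sectional Soundcheck → 1
Saturday 20:00 end Sectional Soundcheck → 0
Peak is 2, at Thursday 09:45 (Brass Tracking, Chamber Rehearsal).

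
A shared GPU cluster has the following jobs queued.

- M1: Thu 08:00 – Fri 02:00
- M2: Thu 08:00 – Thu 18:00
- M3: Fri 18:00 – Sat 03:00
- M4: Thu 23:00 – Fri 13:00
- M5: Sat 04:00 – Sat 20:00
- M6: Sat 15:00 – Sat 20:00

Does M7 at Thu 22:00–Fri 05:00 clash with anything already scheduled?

M1: starts Thu 08:00 before M7 ends Fri 05:00, and ends Fri 02:00 after M7 starts Thu 22:00 → overlap.
M2: ends Thu 18:00 at or before M7 starts Thu 22:00 → clear.
M4: starts Thu 23:00 before M7 ends Fri 05:00, and ends Fri 13:00 after M7 starts Thu 22:00 → overlap.
M3: starts Fri 18:00 at or after M7 ends Fri 05:00 → clear.
M5: starts Sat 04:00 at or after M7 ends Fri 05:00 → clear.
M6: starts Sat 15:00 at or after M7 ends Fri 05:00 → clear.
M7 overlaps M1, M4.

Yes — it overlaps M1, M4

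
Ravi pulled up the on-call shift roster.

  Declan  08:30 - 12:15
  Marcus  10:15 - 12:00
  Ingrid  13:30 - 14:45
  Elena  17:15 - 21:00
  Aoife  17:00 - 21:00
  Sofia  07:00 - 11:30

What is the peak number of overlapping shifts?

3

Sort all start/end points and keep a running count:
07:00 start Sofia → 1
08:30 start Declan → 2
10:15 start Marcus → 3
11:30 end Sofia → 2
12:00 end Marcus → 1
12:15 end Declan → 0
13:30 start Ingrid → 1
14:45 end Ingrid → 0
17:00 start Aoife → 1
17:15 start Elena → 2
21:00 end Aoife → 1
21:00 end Elena → 0
Peak is 3, at 10:15 (Declan, Marcus, Sofia).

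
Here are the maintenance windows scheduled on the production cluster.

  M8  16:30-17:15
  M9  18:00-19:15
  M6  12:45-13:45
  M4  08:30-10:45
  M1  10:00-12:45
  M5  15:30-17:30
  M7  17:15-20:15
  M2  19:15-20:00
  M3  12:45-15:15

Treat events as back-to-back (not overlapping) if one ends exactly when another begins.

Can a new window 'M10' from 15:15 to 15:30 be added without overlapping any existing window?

M4: ends 10:45 at or before M10 starts 15:15 → clear.
M1: ends 12:45 at or before M10 starts 15:15 → clear.
M3: ends 15:15 at or before M10 starts 15:15 → clear.
M6: ends 13:45 at or before M10 starts 15:15 → clear.
M5: starts 15:30 at or after M10 ends 15:30 → clear.
M8: starts 16:30 at or after M10 ends 15:30 → clear.
M7: starts 17:15 at or after M10 ends 15:30 → clear.
M9: starts 18:00 at or after M10 ends 15:30 → clear.
M2: starts 19:15 at or after M10 ends 15:30 → clear.

Yes — the slot is free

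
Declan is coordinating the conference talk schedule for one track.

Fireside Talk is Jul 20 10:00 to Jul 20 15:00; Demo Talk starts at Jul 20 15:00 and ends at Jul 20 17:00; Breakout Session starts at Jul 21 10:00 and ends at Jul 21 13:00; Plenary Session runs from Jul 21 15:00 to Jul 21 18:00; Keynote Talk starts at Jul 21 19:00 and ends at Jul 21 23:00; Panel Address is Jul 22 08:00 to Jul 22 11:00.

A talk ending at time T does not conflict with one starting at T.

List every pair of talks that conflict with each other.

none

Sorted by start: Fireside Talk, Demo Talk, Breakout Session, Plenary Session, Keynote Talk, Panel Address.
Demo Talk starts exactly when Fireside Talk ends (back-to-back, no overlap) — done with Fireside Talk.
Breakout Session starts after Demo Talk ends — done with Demo Talk.
Plenary Session starts after Breakout Session ends — done with Breakout Session.
Keynote Talk starts after Plenary Session ends — done with Plenary Session.
Panel Address starts after Keynote Talk ends.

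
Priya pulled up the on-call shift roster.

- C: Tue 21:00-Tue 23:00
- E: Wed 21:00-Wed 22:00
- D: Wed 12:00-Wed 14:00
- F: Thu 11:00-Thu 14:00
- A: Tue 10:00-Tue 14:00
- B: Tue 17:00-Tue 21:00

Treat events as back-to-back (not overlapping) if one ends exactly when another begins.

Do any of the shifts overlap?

Check each pair: they overlap iff neither finishes before the other starts.
Sorted by start: A, B, C, D, E, F.
B starts after A ends, so A has no further overlaps.
C starts exactly when B ends (back-to-back, no overlap), so B has no further overlaps.
D starts after C ends, so C has no further overlaps.
E starts after D ends, so D has no further overlaps.
F starts after E ends.
Every pair is clear; the schedule has no overlaps.

No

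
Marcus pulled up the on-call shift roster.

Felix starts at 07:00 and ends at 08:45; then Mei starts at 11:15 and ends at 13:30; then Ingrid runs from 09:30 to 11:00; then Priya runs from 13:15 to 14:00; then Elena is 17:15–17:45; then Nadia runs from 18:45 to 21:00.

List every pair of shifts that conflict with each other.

Sorted by start: Felix, Ingrid, Mei, Priya, Elena, Nadia.
Ingrid starts after Felix ends, so Felix has no further overlaps.
Mei starts after Ingrid ends, so Ingrid has no further overlaps.
Priya starts before Mei ends → Mei and Priya overlap.
Elena starts after Mei ends, so Mei has no further overlaps.
Elena starts after Priya ends, so Priya has no further overlaps.
Nadia starts after Elena ends.

Mei & Priya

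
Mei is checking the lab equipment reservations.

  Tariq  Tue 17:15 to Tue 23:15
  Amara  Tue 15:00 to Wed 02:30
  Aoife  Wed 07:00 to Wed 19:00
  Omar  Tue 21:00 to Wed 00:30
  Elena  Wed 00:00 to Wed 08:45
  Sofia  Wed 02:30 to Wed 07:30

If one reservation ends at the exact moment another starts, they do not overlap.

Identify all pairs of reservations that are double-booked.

Amara & Elena, Amara & Omar, Amara & Tariq, Aoife & Elena, Aoife & Sofia, Elena & Omar, Elena & Sofia, Omar & Tariq

Sorted by start: Amara, Tariq, Omar, Elena, Sofia, Aoife.
Tariq starts before Amara ends → Amara and Tariq overlap.
Omar starts before Amara ends → Amara and Omar overlap.
Elena starts before Amara ends → Amara and Elena overlap.
Sofia starts exactly when Amara ends (back-to-back, no overlap), so nothing later overlaps Amara either.
Omar starts before Tariq ends → Tariq and Omar overlap.
Elena starts after Tariq ends, so nothing later overlaps Tariq either.
Elena starts before Omar ends → Omar and Elena overlap.
Sofia starts after Omar ends, so nothing later overlaps Omar either.
Sofia starts before Elena ends → Elena and Sofia overlap.
Aoife starts before Elena ends → Elena and Aoife overlap.
Aoife starts before Sofia ends → Sofia and Aoife overlap.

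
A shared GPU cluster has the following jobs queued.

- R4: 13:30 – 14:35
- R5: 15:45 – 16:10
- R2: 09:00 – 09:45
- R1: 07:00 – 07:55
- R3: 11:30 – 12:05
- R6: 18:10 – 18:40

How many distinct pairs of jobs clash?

0

Sorted by start: R1, R2, R3, R4, R5, R6.
R2 starts after R1 ends; R1 is clear from here.
R3 starts after R2 ends; R2 is clear from here.
R4 starts after R3 ends; R3 is clear from here.
R5 starts after R4 ends; R4 is clear from here.
R6 starts after R5 ends.
No pair overlaps.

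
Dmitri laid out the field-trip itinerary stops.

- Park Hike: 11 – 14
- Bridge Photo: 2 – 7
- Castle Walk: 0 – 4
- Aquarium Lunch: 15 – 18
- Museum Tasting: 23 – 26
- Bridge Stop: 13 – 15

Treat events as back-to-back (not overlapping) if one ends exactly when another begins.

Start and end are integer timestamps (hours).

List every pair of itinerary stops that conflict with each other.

Bridge Photo & Castle Walk, Bridge Stop & Park Hike

Check each pair: they overlap iff neither finishes before the other starts.
Sorted by start: Castle Walk, Bridge Photo, Park Hike, Bridge Stop, Aquarium Lunch, Museum Tasting.
Bridge Photo starts before Castle Walk ends → Castle Walk and Bridge Photo overlap.
Park Hike starts after Castle Walk ends, so nothing later overlaps Castle Walk either.
Park Hike starts after Bridge Photo ends, so nothing later overlaps Bridge Photo either.
Bridge Stop starts before Park Hike ends → Park Hike and Bridge Stop overlap.
Aquarium Lunch starts after Park Hike ends, so nothing later overlaps Park Hike either.
Aquarium Lunch starts exactly when Bridge Stop ends (back-to-back, no overlap), so nothing later overlaps Bridge Stop either.
Museum Tasting starts after Aquarium Lunch ends.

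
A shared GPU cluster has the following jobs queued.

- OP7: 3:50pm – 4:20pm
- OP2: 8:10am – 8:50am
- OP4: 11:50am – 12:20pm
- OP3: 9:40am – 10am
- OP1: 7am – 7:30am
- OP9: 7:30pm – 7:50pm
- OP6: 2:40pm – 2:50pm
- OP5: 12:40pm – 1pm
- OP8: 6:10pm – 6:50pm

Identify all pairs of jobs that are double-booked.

Check each pair: they overlap iff neither finishes before the other starts.
Sorted by start: OP1, OP2, OP3, OP4, OP5, OP6, OP7, OP8, OP9.
OP2 starts after OP1 ends — done with OP1.
OP3 starts after OP2 ends — done with OP2.
OP4 starts after OP3 ends — done with OP3.
OP5 starts after OP4 ends — done with OP4.
OP6 starts after OP5 ends — done with OP5.
OP7 starts after OP6 ends — done with OP6.
OP8 starts after OP7 ends — done with OP7.
OP9 starts after OP8 ends.

no overlapping pairs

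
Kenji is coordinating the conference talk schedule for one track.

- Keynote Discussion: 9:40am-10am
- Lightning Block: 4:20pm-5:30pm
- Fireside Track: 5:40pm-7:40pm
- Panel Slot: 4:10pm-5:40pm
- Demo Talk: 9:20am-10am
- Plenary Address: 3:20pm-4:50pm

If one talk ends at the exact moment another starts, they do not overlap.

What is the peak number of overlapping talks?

Sort all start/end points and keep a running count:
9:20am start Demo Talk → 1
9:40am start Keynote Discussion → 2
10am end Demo Talk → 1
10am end Keynote Discussion → 0
3:20pm start Plenary Address → 1
4:10pm start Panel Slot → 2
4:20pm start Lightning Block → 3
4:50pm end Plenary Address → 2
5:30pm end Lightning Block → 1
5:40pm end Panel Slot → 0
5:40pm start Fireside Track → 1
7:40pm end Fireside Track → 0
Peak is 3, at 4:20pm (Lightning Block, Panel Slot, Plenary Address).

3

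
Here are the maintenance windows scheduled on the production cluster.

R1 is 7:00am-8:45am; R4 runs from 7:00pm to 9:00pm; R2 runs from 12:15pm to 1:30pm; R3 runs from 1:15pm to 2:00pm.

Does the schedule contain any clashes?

Sorted by start: R1, R2, R3, R4.
R2 starts after R1 ends, so nothing later overlaps R1 either.
R3 starts before R2 ends → R2 and R3 overlap.
That's a conflict, so the schedule is not conflict-free.

Yes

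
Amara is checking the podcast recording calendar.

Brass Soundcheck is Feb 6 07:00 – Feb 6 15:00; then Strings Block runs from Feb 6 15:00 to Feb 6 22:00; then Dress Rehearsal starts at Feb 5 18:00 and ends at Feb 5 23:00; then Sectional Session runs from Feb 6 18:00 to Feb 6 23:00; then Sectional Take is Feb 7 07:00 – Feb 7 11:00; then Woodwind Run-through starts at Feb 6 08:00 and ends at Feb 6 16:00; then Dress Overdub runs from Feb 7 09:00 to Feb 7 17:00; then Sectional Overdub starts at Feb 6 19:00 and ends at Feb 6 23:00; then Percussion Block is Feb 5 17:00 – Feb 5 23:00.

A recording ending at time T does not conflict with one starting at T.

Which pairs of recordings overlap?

Brass Soundcheck & Woodwind Run-through, Dress Overdub & Sectional Take, Dress Rehearsal & Percussion Block, Sectional Overdub & Sectional Session, Sectional Overdub & Strings Block, Sectional Session & Strings Block, Strings Block & Woodwind Run-through

Sorted by start: Percussion Block, Dress Rehearsal, Brass Soundcheck, Woodwind Run-through, Strings Block, Sectional Session, Sectional Overdub, Sectional Take, Dress Overdub.
Dress Rehearsal starts before Percussion Block ends → Percussion Block and Dress Rehearsal overlap.
Brass Soundcheck starts after Percussion Block ends; Percussion Block is clear from here.
Brass Soundcheck starts after Dress Rehearsal ends; Dress Rehearsal is clear from here.
Woodwind Run-through starts before Brass Soundcheck ends → Brass Soundcheck and Woodwind Run-through overlap.
Strings Block starts exactly when Brass Soundcheck ends (back-to-back, no overlap); Brass Soundcheck is clear from here.
Strings Block starts before Woodwind Run-through ends → Woodwind Run-through and Strings Block overlap.
Sectional Session starts after Woodwind Run-through ends; Woodwind Run-through is clear from here.
Sectional Session starts before Strings Block ends → Strings Block and Sectional Session overlap.
Sectional Overdub starts before Strings Block ends → Strings Block and Sectional Overdub overlap.
Sectional Take starts after Strings Block ends; Strings Block is clear from here.
Sectional Overdub starts before Sectional Session ends → Sectional Session and Sectional Overdub overlap.
Sectional Take starts after Sectional Session ends; Sectional Session is clear from here.
Sectional Take starts after Sectional Overdub ends; Sectional Overdub is clear from here.
Dress Overdub starts before Sectional Take ends → Sectional Take and Dress Overdub overlap.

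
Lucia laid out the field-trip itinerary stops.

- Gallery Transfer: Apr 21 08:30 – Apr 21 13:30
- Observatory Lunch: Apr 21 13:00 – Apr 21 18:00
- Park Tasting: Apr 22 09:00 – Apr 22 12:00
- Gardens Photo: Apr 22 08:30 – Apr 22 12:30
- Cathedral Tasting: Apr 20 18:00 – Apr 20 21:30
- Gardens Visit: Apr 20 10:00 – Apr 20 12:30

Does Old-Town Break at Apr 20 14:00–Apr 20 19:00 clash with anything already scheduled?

Gardens Visit: ends Apr 20 12:30 at or before Old-Town Break starts Apr 20 14:00 → clear.
Cathedral Tasting: starts Apr 20 18:00 before Old-Town Break ends Apr 20 19:00, and ends Apr 20 21:30 after Old-Town Break starts Apr 20 14:00 → overlap.
Gallery Transfer: starts Apr 21 08:30 at or after Old-Town Break ends Apr 20 19:00 → clear.
Observatory Lunch: starts Apr 21 13:00 at or after Old-Town Break ends Apr 20 19:00 → clear.
Gardens Photo: starts Apr 22 08:30 at or after Old-Town Break ends Apr 20 19:00 → clear.
Park Tasting: starts Apr 22 09:00 at or after Old-Town Break ends Apr 20 19:00 → clear.
Old-Town Break overlaps Cathedral Tasting.

Yes — it overlaps Cathedral Tasting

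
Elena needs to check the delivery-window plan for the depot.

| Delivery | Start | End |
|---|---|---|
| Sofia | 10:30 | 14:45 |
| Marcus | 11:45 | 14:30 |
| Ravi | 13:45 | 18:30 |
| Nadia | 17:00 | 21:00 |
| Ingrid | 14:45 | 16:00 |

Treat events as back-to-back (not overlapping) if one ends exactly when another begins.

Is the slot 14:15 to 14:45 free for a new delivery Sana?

No — it overlaps Marcus, Ravi, Sofia

Sofia: starts 10:30 before Sana ends 14:45, and ends 14:45 after Sana starts 14:15 → overlap.
Marcus: starts 11:45 before Sana ends 14:45, and ends 14:30 after Sana starts 14:15 → overlap.
Ravi: starts 13:45 before Sana ends 14:45, and ends 18:30 after Sana starts 14:15 → overlap.
Ingrid: starts 14:45 at or after Sana ends 14:45 → clear.
Nadia: starts 17:00 at or after Sana ends 14:45 → clear.
Sana overlaps Sofia, Marcus, Ravi.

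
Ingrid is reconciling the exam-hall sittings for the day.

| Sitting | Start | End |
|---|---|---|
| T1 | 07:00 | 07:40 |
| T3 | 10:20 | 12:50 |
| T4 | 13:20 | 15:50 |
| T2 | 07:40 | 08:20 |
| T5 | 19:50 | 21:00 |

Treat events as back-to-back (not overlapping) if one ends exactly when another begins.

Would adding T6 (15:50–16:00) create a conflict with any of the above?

No — it doesn't clash with anything

T1: ends 07:40 at or before T6 starts 15:50 → clear.
T2: ends 08:20 at or before T6 starts 15:50 → clear.
T3: ends 12:50 at or before T6 starts 15:50 → clear.
T4: ends 15:50 at or before T6 starts 15:50 → clear.
T5: starts 19:50 at or after T6 ends 16:00 → clear.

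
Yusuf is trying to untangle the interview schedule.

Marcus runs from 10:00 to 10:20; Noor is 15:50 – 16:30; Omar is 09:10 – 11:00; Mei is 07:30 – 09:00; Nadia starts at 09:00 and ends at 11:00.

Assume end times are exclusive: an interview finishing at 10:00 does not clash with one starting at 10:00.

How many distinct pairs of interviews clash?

3

Two intervals overlap when each starts before the other ends.
Sorted by start: Mei, Nadia, Omar, Marcus, Noor.
Nadia starts exactly when Mei ends (back-to-back, no overlap), so nothing later overlaps Mei either.
Omar starts before Nadia ends → Nadia and Omar overlap.
Marcus starts before Nadia ends → Nadia and Marcus overlap.
Noor starts after Nadia ends.
Marcus starts before Omar ends → Omar and Marcus overlap.
Noor starts after Omar ends.
Noor starts after Marcus ends.
Overlapping pairs: Marcus & Nadia, Marcus & Omar, Nadia & Omar — 3 in total.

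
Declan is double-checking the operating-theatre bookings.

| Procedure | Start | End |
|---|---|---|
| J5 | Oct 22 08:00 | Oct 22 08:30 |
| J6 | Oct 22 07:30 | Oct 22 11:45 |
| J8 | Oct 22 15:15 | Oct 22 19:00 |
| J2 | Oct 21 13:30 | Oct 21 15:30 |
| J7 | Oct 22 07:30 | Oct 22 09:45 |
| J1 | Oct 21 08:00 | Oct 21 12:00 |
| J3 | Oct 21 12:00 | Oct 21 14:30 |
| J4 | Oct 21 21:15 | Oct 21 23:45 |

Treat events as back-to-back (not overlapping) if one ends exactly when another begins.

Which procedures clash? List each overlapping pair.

J2 & J3, J5 & J6, J5 & J7, J6 & J7

Sorted by start: J1, J3, J2, J4, J6, J7, J5, J8.
J3 starts exactly when J1 ends (back-to-back, no overlap); J1 is clear from here.
J2 starts before J3 ends → J3 and J2 overlap.
J4 starts after J3 ends; J3 is clear from here.
J4 starts after J2 ends; J2 is clear from here.
J6 starts after J4 ends; J4 is clear from here.
J7 starts before J6 ends → J6 and J7 overlap.
J5 starts before J6 ends → J6 and J5 overlap.
J8 starts after J6 ends.
J5 starts before J7 ends → J7 and J5 overlap.
J8 starts after J7 ends.
J8 starts after J5 ends.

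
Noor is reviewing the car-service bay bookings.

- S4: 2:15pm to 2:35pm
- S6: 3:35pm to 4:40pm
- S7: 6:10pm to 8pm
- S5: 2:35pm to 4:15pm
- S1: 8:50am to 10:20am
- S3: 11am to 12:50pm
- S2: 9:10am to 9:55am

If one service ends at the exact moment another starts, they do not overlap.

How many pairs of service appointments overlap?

Sorted by start: S1, S2, S3, S4, S5, S6, S7.
S2 starts before S1 ends → S1 and S2 overlap.
S3 starts after S1 ends, so S1 has no further overlaps.
S3 starts after S2 ends, so S2 has no further overlaps.
S4 starts after S3 ends, so S3 has no further overlaps.
S5 starts exactly when S4 ends (back-to-back, no overlap), so S4 has no further overlaps.
S6 starts before S5 ends → S5 and S6 overlap.
S7 starts after S5 ends.
S7 starts after S6 ends.
Overlapping pairs: S1 & S2, S5 & S6 — 2 in total.

2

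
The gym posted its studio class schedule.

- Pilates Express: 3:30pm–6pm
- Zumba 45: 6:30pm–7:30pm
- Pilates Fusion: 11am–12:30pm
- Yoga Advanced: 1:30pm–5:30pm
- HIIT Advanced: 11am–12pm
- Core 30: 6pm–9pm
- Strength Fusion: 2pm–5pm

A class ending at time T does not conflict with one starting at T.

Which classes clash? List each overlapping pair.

Core 30 & Zumba 45, HIIT Advanced & Pilates Fusion, Pilates Express & Strength Fusion, Pilates Express & Yoga Advanced, Strength Fusion & Yoga Advanced

Sorted by start: Pilates Fusion, HIIT Advanced, Yoga Advanced, Strength Fusion, Pilates Express, Core 30, Zumba 45.
HIIT Advanced starts before Pilates Fusion ends → Pilates Fusion and HIIT Advanced overlap.
Yoga Advanced starts after Pilates Fusion ends; Pilates Fusion is clear from here.
Yoga Advanced starts after HIIT Advanced ends; HIIT Advanced is clear from here.
Strength Fusion starts before Yoga Advanced ends → Yoga Advanced and Strength Fusion overlap.
Pilates Express starts before Yoga Advanced ends → Yoga Advanced and Pilates Express overlap.
Core 30 starts after Yoga Advanced ends; Yoga Advanced is clear from here.
Pilates Express starts before Strength Fusion ends → Strength Fusion and Pilates Express overlap.
Core 30 starts after Strength Fusion ends; Strength Fusion is clear from here.
Core 30 starts exactly when Pilates Express ends (back-to-back, no overlap); Pilates Express is clear from here.
Zumba 45 starts before Core 30 ends → Core 30 and Zumba 45 overlap.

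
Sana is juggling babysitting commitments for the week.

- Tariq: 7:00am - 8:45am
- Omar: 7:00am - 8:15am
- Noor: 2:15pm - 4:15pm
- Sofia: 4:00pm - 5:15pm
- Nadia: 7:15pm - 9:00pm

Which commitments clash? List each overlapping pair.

Sorted by start: Tariq, Omar, Noor, Sofia, Nadia.
Omar starts before Tariq ends → Tariq and Omar overlap.
Noor starts after Tariq ends, so Tariq has no further overlaps.
Noor starts after Omar ends, so Omar has no further overlaps.
Sofia starts before Noor ends → Noor and Sofia overlap.
Nadia starts after Noor ends.
Nadia starts after Sofia ends.

Noor & Sofia, Omar & Tariq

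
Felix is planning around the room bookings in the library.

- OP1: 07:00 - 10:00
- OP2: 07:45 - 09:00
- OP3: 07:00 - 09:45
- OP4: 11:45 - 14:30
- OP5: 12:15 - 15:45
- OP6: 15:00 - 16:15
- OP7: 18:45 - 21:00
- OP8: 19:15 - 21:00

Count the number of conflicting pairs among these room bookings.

Sorted by start: OP1, OP3, OP2, OP4, OP5, OP6, OP7, OP8.
OP3 starts before OP1 ends → OP1 and OP3 overlap.
OP2 starts before OP1 ends → OP1 and OP2 overlap.
OP4 starts after OP1 ends — done with OP1.
OP2 starts before OP3 ends → OP3 and OP2 overlap.
OP4 starts after OP3 ends — done with OP3.
OP4 starts after OP2 ends — done with OP2.
OP5 starts before OP4 ends → OP4 and OP5 overlap.
OP6 starts after OP4 ends — done with OP4.
OP6 starts before OP5 ends → OP5 and OP6 overlap.
OP7 starts after OP5 ends — done with OP5.
OP7 starts after OP6 ends — done with OP6.
OP8 starts before OP7 ends → OP7 and OP8 overlap.
Overlapping pairs: OP1 & OP2, OP1 & OP3, OP2 & OP3, OP4 & OP5, OP5 & OP6, OP7 & OP8 — 6 in total.

6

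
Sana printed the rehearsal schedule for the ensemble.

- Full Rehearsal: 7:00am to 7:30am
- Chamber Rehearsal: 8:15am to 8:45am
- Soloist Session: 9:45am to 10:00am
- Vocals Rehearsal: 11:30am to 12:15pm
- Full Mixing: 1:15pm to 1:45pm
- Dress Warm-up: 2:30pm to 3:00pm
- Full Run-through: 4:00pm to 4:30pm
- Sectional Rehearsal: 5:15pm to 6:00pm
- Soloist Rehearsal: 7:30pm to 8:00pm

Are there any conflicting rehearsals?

Sorted by start: Full Rehearsal, Chamber Rehearsal, Soloist Session, Vocals Rehearsal, Full Mixing, Dress Warm-up, Full Run-through, Sectional Rehearsal, Soloist Rehearsal.
Chamber Rehearsal starts after Full Rehearsal ends — done with Full Rehearsal.
Soloist Session starts after Chamber Rehearsal ends — done with Chamber Rehearsal.
Vocals Rehearsal starts after Soloist Session ends — done with Soloist Session.
Full Mixing starts after Vocals Rehearsal ends — done with Vocals Rehearsal.
Dress Warm-up starts after Full Mixing ends — done with Full Mixing.
Full Run-through starts after Dress Warm-up ends — done with Dress Warm-up.
Sectional Rehearsal starts after Full Run-through ends — done with Full Run-through.
Soloist Rehearsal starts after Sectional Rehearsal ends.
Every pair is clear; the schedule has no overlaps.

No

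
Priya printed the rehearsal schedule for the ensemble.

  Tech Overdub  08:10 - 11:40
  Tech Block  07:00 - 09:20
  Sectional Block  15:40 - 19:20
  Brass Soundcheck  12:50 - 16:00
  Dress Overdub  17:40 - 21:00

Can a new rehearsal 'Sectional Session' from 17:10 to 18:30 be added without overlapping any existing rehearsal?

Tech Block: ends 09:20 at or before Sectional Session starts 17:10 → clear.
Tech Overdub: ends 11:40 at or before Sectional Session starts 17:10 → clear.
Brass Soundcheck: ends 16:00 at or before Sectional Session starts 17:10 → clear.
Sectional Block: starts 15:40 before Sectional Session ends 18:30, and ends 19:20 after Sectional Session starts 17:10 → overlap.
Dress Overdub: starts 17:40 before Sectional Session ends 18:30, and ends 21:00 after Sectional Session starts 17:10 → overlap.
Sectional Session overlaps Dress Overdub, Sectional Block.

No — it overlaps Dress Overdub, Sectional Block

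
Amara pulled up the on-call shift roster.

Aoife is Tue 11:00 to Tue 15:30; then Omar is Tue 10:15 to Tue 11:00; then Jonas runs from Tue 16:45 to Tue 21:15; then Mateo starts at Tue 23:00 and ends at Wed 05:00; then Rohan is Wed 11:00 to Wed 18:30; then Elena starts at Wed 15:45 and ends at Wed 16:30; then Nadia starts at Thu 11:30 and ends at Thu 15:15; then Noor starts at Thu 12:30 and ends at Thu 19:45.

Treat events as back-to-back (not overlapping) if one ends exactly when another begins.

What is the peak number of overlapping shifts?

2

Sort all start/end points and keep a running count:
Tue 10:15 start Omar → 1
Tue 11:00 end Omar → 0
Tue 11:00 start Aoife → 1
Tue 15:30 end Aoife → 0
Tue 16:45 start Jonas → 1
Tue 21:15 end Jonas → 0
Tue 23:00 start Mateo → 1
Wed 05:00 end Mateo → 0
Wed 11:00 start Rohan → 1
Wed 15:45 start Elena → 2
Wed 16:30 end Elena → 1
Wed 18:30 end Rohan → 0
Thu 11:30 start Nadia → 1
Thu 12:30 start Noor → 2
Thu 15:15 end Nadia → 1
Thu 19:45 end Noor → 0
Peak is 2, at Wed 15:45 (Elena, Rohan).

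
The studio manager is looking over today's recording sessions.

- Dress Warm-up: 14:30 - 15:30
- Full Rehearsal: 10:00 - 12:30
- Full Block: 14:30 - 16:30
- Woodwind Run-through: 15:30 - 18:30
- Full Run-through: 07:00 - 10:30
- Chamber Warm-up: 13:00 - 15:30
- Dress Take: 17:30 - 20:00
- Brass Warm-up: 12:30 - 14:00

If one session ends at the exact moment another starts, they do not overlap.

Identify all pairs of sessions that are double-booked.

Sorted by start: Full Run-through, Full Rehearsal, Brass Warm-up, Chamber Warm-up, Dress Warm-up, Full Block, Woodwind Run-through, Dress Take.
Full Rehearsal starts before Full Run-through ends → Full Run-through and Full Rehearsal overlap.
Brass Warm-up starts after Full Run-through ends, so nothing later overlaps Full Run-through either.
Brass Warm-up starts exactly when Full Rehearsal ends (back-to-back, no overlap), so nothing later overlaps Full Rehearsal either.
Chamber Warm-up starts before Brass Warm-up ends → Brass Warm-up and Chamber Warm-up overlap.
Dress Warm-up starts after Brass Warm-up ends, so nothing later overlaps Brass Warm-up either.
Dress Warm-up starts before Chamber Warm-up ends → Chamber Warm-up and Dress Warm-up overlap.
Full Block starts before Chamber Warm-up ends → Chamber Warm-up and Full Block overlap.
Woodwind Run-through starts exactly when Chamber Warm-up ends (back-to-back, no overlap), so nothing later overlaps Chamber Warm-up either.
Full Block starts before Dress Warm-up ends → Dress Warm-up and Full Block overlap.
Woodwind Run-through starts exactly when Dress Warm-up ends (back-to-back, no overlap), so nothing later overlaps Dress Warm-up either.
Woodwind Run-through starts before Full Block ends → Full Block and Woodwind Run-through overlap.
Dress Take starts after Full Block ends.
Dress Take starts before Woodwind Run-through ends → Woodwind Run-through and Dress Take overlap.

Brass Warm-up & Chamber Warm-up, Chamber Warm-up & Dress Warm-up, Chamber Warm-up & Full Block, Dress Take & Woodwind Run-through, Dress Warm-up & Full Block, Full Block & Woodwind Run-through, Full Rehearsal & Full Run-through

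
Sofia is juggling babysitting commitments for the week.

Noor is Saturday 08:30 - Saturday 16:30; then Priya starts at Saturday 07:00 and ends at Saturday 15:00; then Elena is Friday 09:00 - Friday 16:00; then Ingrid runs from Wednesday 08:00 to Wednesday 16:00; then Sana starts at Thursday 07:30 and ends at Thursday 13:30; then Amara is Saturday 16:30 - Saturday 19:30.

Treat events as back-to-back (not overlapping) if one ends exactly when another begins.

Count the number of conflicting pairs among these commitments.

Sorted by start: Ingrid, Sana, Elena, Priya, Noor, Amara.
Sana starts after Ingrid ends — done with Ingrid.
Elena starts after Sana ends — done with Sana.
Priya starts after Elena ends — done with Elena.
Noor starts before Priya ends → Priya and Noor overlap.
Amara starts after Priya ends.
Amara starts exactly when Noor ends (back-to-back, no overlap).
Overlapping pairs: Noor & Priya — 1 in total.

1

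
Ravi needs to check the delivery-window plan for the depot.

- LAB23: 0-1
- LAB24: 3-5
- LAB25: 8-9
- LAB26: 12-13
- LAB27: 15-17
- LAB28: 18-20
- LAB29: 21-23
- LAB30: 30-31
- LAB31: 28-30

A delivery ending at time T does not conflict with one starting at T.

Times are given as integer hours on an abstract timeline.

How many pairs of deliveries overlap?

0

Check each pair: they overlap iff neither finishes before the other starts.
Sorted by start: LAB23, LAB24, LAB25, LAB26, LAB27, LAB28, LAB29, LAB31, LAB30.
LAB24 starts after LAB23 ends; LAB23 is clear from here.
LAB25 starts after LAB24 ends; LAB24 is clear from here.
LAB26 starts after LAB25 ends; LAB25 is clear from here.
LAB27 starts after LAB26 ends; LAB26 is clear from here.
LAB28 starts after LAB27 ends; LAB27 is clear from here.
LAB29 starts after LAB28 ends; LAB28 is clear from here.
LAB31 starts after LAB29 ends; LAB29 is clear from here.
LAB30 starts exactly when LAB31 ends (back-to-back, no overlap).
No pair overlaps.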